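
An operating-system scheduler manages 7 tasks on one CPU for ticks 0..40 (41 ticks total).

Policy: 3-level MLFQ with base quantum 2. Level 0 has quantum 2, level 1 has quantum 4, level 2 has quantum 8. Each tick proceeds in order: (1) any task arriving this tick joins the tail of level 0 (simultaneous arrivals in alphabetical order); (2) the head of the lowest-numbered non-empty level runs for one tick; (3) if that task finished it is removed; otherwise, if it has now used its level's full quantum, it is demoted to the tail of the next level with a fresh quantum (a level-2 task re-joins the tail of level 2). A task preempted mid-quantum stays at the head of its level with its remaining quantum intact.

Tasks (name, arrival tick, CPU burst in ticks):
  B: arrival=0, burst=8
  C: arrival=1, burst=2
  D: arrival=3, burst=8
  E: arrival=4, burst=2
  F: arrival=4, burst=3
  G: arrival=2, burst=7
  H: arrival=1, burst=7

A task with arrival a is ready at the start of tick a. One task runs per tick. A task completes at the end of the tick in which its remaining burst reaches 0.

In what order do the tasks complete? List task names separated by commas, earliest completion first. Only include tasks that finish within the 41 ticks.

t=0: L0/L1/L2 = B/-/- → run B
t=1: L0/L1/L2 = BCH/-/- → run B
t=2: L0/L1/L2 = CHG/B/- → run C
t=3: L0/L1/L2 = CHGD/B/- → run C
t=4: L0/L1/L2 = HGDEF/B/- → run H
t=5: L0/L1/L2 = HGDEF/B/- → run H
t=6: L0/L1/L2 = GDEF/BH/- → run G
t=7: L0/L1/L2 = GDEF/BH/- → run G
t=8: L0/L1/L2 = DEF/BHG/- → run D
t=9: L0/L1/L2 = DEF/BHG/- → run D
t=10: L0/L1/L2 = EF/BHGD/- → run E
t=11: L0/L1/L2 = EF/BHGD/- → run E
t=12: L0/L1/L2 = F/BHGD/- → run F
t=13: L0/L1/L2 = F/BHGD/- → run F
t=14: L0/L1/L2 = -/BHGDF/- → run B
t=15: L0/L1/L2 = -/BHGDF/- → run B
t=16: L0/L1/L2 = -/BHGDF/- → run B
t=17: L0/L1/L2 = -/BHGDF/- → run B
t=18: L0/L1/L2 = -/HGDF/B → run H
t=19: L0/L1/L2 = -/HGDF/B → run H
t=20: L0/L1/L2 = -/HGDF/B → run H
t=21: L0/L1/L2 = -/HGDF/B → run H
t=22: L0/L1/L2 = -/GDF/BH → run G
t=23: L0/L1/L2 = -/GDF/BH → run G
t=24: L0/L1/L2 = -/GDF/BH → run G
t=25: L0/L1/L2 = -/GDF/BH → run G
t=26: L0/L1/L2 = -/DF/BHG → run D
t=27: L0/L1/L2 = -/DF/BHG → run D
t=28: L0/L1/L2 = -/DF/BHG → run D
t=29: L0/L1/L2 = -/DF/BHG → run D
t=30: L0/L1/L2 = -/F/BHGD → run F
t=31: L0/L1/L2 = -/-/BHGD → run B
t=32: L0/L1/L2 = -/-/BHGD → run B
t=33: L0/L1/L2 = -/-/HGD → run H
t=34: L0/L1/L2 = -/-/GD → run G
t=35: L0/L1/L2 = -/-/D → run D
t=36: L0/L1/L2 = -/-/D → run D
t=37: (idle)
t=38: (idle)
t=39: (idle)
t=40: (idle)

completion order = C, E, F, B, H, G, D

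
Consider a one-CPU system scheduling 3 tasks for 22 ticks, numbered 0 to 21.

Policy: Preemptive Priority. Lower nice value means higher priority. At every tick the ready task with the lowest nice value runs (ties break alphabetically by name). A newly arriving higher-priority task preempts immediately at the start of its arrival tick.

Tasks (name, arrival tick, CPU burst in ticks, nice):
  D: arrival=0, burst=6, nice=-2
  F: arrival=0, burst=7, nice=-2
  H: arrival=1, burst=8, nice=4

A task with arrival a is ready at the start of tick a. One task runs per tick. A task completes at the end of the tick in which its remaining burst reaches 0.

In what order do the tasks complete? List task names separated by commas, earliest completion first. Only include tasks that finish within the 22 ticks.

t=0: ready={D,F} → run D
t=1: ready={D,F,H} → run D
t=2: ready={D,F,H} → run D
t=3: ready={D,F,H} → run D
t=4: ready={D,F,H} → run D
t=5: ready={D,F,H} → run D
t=6: ready={F,H} → run F
t=7: ready={F,H} → run F
t=8: ready={F,H} → run F
t=9: ready={F,H} → run F
t=10: ready={F,H} → run F
t=11: ready={F,H} → run F
t=12: ready={F,H} → run F
t=13: ready={H} → run H
t=14: ready={H} → run H
t=15: ready={H} → run H
t=16: ready={H} → run H
t=17: ready={H} → run H
t=18: ready={H} → run H
t=19: ready={H} → run H
t=20: ready={H} → run H
t=21: (idle)

completion order = D, F, H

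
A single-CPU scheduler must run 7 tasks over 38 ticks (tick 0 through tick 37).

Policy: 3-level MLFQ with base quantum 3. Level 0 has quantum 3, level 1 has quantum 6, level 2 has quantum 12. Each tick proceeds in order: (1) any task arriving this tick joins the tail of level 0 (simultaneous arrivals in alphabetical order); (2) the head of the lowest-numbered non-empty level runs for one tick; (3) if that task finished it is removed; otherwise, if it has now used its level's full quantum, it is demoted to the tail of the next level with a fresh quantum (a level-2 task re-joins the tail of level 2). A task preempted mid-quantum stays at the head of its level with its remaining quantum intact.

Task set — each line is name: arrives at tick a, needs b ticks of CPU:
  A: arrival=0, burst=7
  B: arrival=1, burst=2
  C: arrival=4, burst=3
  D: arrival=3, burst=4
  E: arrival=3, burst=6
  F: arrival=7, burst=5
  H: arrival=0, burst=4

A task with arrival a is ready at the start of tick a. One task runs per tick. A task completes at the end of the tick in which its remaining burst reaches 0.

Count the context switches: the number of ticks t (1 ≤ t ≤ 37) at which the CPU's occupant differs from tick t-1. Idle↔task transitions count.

t=0: L0/L1/L2 = AH/-/- → run A
t=1: L0/L1/L2 = AHB/-/- → run A
t=2: L0/L1/L2 = AHB/-/- → run A
t=3: L0/L1/L2 = HBDE/A/- → run H
t=4: L0/L1/L2 = HBDEC/A/- → run H
t=5: L0/L1/L2 = HBDEC/A/- → run H
t=6: L0/L1/L2 = BDEC/AH/- → run B
t=7: L0/L1/L2 = BDECF/AH/- → run B
t=8: L0/L1/L2 = DECF/AH/- → run D
t=9: L0/L1/L2 = DECF/AH/- → run D
t=10: L0/L1/L2 = DECF/AH/- → run D
t=11: L0/L1/L2 = ECF/AHD/- → run E
t=12: L0/L1/L2 = ECF/AHD/- → run E
t=13: L0/L1/L2 = ECF/AHD/- → run E
t=14: L0/L1/L2 = CF/AHDE/- → run C
t=15: L0/L1/L2 = CF/AHDE/- → run C
t=16: L0/L1/L2 = CF/AHDE/- → run C
t=17: L0/L1/L2 = F/AHDE/- → run F
t=18: L0/L1/L2 = F/AHDE/- → run F
t=19: L0/L1/L2 = F/AHDE/- → run F
t=20: L0/L1/L2 = -/AHDEF/- → run A
t=21: L0/L1/L2 = -/AHDEF/- → run A
t=22: L0/L1/L2 = -/AHDEF/- → run A
t=23: L0/L1/L2 = -/AHDEF/- → run A
t=24: L0/L1/L2 = -/HDEF/- → run H
t=25: L0/L1/L2 = -/DEF/- → run D
t=26: L0/L1/L2 = -/EF/- → run E
t=27: L0/L1/L2 = -/EF/- → run E
t=28: L0/L1/L2 = -/EF/- → run E
t=29: L0/L1/L2 = -/F/- → run F
t=30: L0/L1/L2 = -/F/- → run F
t=31: (idle)
t=32: (idle)
t=33: (idle)
t=34: (idle)
t=35: (idle)
t=36: (idle)
t=37: (idle)

context switches = 12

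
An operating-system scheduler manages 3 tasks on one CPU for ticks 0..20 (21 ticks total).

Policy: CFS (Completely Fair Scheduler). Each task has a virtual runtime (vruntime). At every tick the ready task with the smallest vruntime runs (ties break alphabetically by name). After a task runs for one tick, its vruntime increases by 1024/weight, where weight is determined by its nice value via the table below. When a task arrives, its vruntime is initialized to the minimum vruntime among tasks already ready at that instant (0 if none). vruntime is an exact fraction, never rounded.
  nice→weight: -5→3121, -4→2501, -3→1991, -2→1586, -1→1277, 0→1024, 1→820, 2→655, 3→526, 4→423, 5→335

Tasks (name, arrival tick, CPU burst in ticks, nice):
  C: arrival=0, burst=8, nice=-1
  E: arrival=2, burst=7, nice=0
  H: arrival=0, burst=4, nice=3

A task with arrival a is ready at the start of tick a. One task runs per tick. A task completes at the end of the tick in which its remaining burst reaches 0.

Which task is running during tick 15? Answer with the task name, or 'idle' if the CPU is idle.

t=0: vr[C=0 H=0] → run C
t=1: vr[C=1024/1277 H=0] → run H
t=2: vr[C=1024/1277 E=1024/1277 H=512/263] → run C
t=3: vr[C=2048/1277 E=1024/1277 H=512/263] → run E
t=4: vr[C=2048/1277 E=2301/1277 H=512/263] → run C
t=5: vr[C=3072/1277 E=2301/1277 H=512/263] → run E
t=6: vr[C=3072/1277 E=3578/1277 H=512/263] → run H
t=7: vr[C=3072/1277 E=3578/1277 H=1024/263] → run C
t=8: vr[C=4096/1277 E=3578/1277 H=1024/263] → run E
t=9: vr[C=4096/1277 E=4855/1277 H=1024/263] → run C
t=10: vr[C=5120/1277 E=4855/1277 H=1024/263] → run E
t=11: vr[C=5120/1277 E=6132/1277 H=1024/263] → run H
t=12: vr[C=5120/1277 E=6132/1277 H=1536/263] → run C
t=13: vr[C=6144/1277 E=6132/1277 H=1536/263] → run E
t=14: vr[C=6144/1277 E=7409/1277 H=1536/263] → run C
t=15: vr[C=7168/1277 E=7409/1277 H=1536/263] → run C
t=16: vr[E=7409/1277 H=1536/263] → run E
t=17: vr[E=8686/1277 H=1536/263] → run H
t=18: vr[E=8686/1277] → run E
t=19: (idle)
t=20: (idle)

running at tick 15 = C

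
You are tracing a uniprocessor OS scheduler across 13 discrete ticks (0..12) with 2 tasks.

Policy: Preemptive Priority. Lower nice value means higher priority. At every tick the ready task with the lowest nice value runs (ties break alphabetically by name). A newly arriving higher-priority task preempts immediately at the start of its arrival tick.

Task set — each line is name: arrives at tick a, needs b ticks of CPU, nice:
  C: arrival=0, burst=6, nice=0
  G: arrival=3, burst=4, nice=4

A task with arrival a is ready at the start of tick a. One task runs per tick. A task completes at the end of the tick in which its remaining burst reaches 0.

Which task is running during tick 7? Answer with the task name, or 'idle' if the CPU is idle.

running at tick 7 = G

t=0: ready={C} → run C
t=1: ready={C} → run C
t=2: ready={C} → run C
t=3: ready={C,G} → run C
t=4: ready={C,G} → run C
t=5: ready={C,G} → run C
t=6: ready={G} → run G
t=7: ready={G} → run G
t=8: ready={G} → run G
t=9: ready={G} → run G
t=10: (idle)
t=11: (idle)
t=12: (idle)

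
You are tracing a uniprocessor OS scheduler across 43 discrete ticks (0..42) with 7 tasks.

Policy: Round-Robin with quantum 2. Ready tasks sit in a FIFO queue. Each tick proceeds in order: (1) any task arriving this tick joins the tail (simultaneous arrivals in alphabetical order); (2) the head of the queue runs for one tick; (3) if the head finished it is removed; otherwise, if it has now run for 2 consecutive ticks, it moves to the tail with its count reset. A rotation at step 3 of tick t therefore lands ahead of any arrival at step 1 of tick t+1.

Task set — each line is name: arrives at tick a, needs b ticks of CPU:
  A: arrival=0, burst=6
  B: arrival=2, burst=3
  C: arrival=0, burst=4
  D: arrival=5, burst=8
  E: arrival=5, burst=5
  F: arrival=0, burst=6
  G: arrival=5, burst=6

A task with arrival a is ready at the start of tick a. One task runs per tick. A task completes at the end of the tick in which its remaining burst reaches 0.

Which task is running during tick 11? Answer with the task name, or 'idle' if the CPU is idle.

running at tick 11 = C

t=0: queue=[A,C,F] q_used=0 → run A
t=1: queue=[A,C,F] q_used=1 → run A
t=2: queue=[C,F,A,B] q_used=0 → run C
t=3: queue=[C,F,A,B] q_used=1 → run C
t=4: queue=[F,A,B,C] q_used=0 → run F
t=5: queue=[F,A,B,C,D,E,G] q_used=1 → run F
t=6: queue=[A,B,C,D,E,G,F] q_used=0 → run A
t=7: queue=[A,B,C,D,E,G,F] q_used=1 → run A
t=8: queue=[B,C,D,E,G,F,A] q_used=0 → run B
t=9: queue=[B,C,D,E,G,F,A] q_used=1 → run B
t=10: queue=[C,D,E,G,F,A,B] q_used=0 → run C
t=11: queue=[C,D,E,G,F,A,B] q_used=1 → run C
t=12: queue=[D,E,G,F,A,B] q_used=0 → run D
t=13: queue=[D,E,G,F,A,B] q_used=1 → run D
t=14: queue=[E,G,F,A,B,D] q_used=0 → run E
t=15: queue=[E,G,F,A,B,D] q_used=1 → run E
t=16: queue=[G,F,A,B,D,E] q_used=0 → run G
t=17: queue=[G,F,A,B,D,E] q_used=1 → run G
t=18: queue=[F,A,B,D,E,G] q_used=0 → run F
t=19: queue=[F,A,B,D,E,G] q_used=1 → run F
t=20: queue=[A,B,D,E,G,F] q_used=0 → run A
t=21: queue=[A,B,D,E,G,F] q_used=1 → run A
t=22: queue=[B,D,E,G,F] q_used=0 → run B
t=23: queue=[D,E,G,F] q_used=0 → run D
t=24: queue=[D,E,G,F] q_used=1 → run D
t=25: queue=[E,G,F,D] q_used=0 → run E
t=26: queue=[E,G,F,D] q_used=1 → run E
t=27: queue=[G,F,D,E] q_used=0 → run G
t=28: queue=[G,F,D,E] q_used=1 → run G
t=29: queue=[F,D,E,G] q_used=0 → run F
t=30: queue=[F,D,E,G] q_used=1 → run F
t=31: queue=[D,E,G] q_used=0 → run D
t=32: queue=[D,E,G] q_used=1 → run D
t=33: queue=[E,G,D] q_used=0 → run E
t=34: queue=[G,D] q_used=0 → run G
t=35: queue=[G,D] q_used=1 → run G
t=36: queue=[D] q_used=0 → run D
t=37: queue=[D] q_used=1 → run D
t=38: (idle)
t=39: (idle)
t=40: (idle)
t=41: (idle)
t=42: (idle)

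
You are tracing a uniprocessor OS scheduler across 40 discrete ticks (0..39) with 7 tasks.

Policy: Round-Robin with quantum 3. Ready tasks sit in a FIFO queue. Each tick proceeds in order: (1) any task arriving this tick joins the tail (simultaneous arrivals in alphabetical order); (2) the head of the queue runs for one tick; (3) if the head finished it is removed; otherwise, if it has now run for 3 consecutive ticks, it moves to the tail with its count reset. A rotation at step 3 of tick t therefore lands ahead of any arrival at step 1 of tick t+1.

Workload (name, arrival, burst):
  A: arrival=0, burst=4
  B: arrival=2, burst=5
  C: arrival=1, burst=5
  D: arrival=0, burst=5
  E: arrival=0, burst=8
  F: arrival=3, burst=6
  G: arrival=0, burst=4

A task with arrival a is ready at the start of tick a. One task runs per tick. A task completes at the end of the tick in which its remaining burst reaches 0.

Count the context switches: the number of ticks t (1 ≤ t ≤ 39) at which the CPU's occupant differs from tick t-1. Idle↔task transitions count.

context switches = 15

t=0: queue=[A,D,E,G] q_used=0 → run A
t=1: queue=[A,D,E,G,C] q_used=1 → run A
t=2: queue=[A,D,E,G,C,B] q_used=2 → run A
t=3: queue=[D,E,G,C,B,A,F] q_used=0 → run D
t=4: queue=[D,E,G,C,B,A,F] q_used=1 → run D
t=5: queue=[D,E,G,C,B,A,F] q_used=2 → run D
t=6: queue=[E,G,C,B,A,F,D] q_used=0 → run E
t=7: queue=[E,G,C,B,A,F,D] q_used=1 → run E
t=8: queue=[E,G,C,B,A,F,D] q_used=2 → run E
t=9: queue=[G,C,B,A,F,D,E] q_used=0 → run G
t=10: queue=[G,C,B,A,F,D,E] q_used=1 → run G
t=11: queue=[G,C,B,A,F,D,E] q_used=2 → run G
t=12: queue=[C,B,A,F,D,E,G] q_used=0 → run C
t=13: queue=[C,B,A,F,D,E,G] q_used=1 → run C
t=14: queue=[C,B,A,F,D,E,G] q_used=2 → run C
t=15: queue=[B,A,F,D,E,G,C] q_used=0 → run B
t=16: queue=[B,A,F,D,E,G,C] q_used=1 → run B
t=17: queue=[B,A,F,D,E,G,C] q_used=2 → run B
t=18: queue=[A,F,D,E,G,C,B] q_used=0 → run A
t=19: queue=[F,D,E,G,C,B] q_used=0 → run F
t=20: queue=[F,D,E,G,C,B] q_used=1 → run F
t=21: queue=[F,D,E,G,C,B] q_used=2 → run F
t=22: queue=[D,E,G,C,B,F] q_used=0 → run D
t=23: queue=[D,E,G,C,B,F] q_used=1 → run D
t=24: queue=[E,G,C,B,F] q_used=0 → run E
t=25: queue=[E,G,C,B,F] q_used=1 → run E
t=26: queue=[E,G,C,B,F] q_used=2 → run E
t=27: queue=[G,C,B,F,E] q_used=0 → run G
t=28: queue=[C,B,F,E] q_used=0 → run C
t=29: queue=[C,B,F,E] q_used=1 → run C
t=30: queue=[B,F,E] q_used=0 → run B
t=31: queue=[B,F,E] q_used=1 → run B
t=32: queue=[F,E] q_used=0 → run F
t=33: queue=[F,E] q_used=1 → run F
t=34: queue=[F,E] q_used=2 → run F
t=35: queue=[E] q_used=0 → run E
t=36: queue=[E] q_used=1 → run E
t=37: (idle)
t=38: (idle)
t=39: (idle)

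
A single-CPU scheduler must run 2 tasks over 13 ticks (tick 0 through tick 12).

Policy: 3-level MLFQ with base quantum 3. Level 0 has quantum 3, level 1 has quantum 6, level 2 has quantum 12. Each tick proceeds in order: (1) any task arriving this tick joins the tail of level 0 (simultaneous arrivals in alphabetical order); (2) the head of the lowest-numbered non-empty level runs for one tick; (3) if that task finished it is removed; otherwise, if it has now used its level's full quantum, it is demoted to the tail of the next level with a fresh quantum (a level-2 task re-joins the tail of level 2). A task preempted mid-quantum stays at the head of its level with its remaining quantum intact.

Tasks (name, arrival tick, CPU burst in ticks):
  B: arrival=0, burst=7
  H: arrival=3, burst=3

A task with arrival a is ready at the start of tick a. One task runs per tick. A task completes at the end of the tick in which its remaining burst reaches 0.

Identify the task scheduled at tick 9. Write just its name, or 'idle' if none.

running at tick 9 = B

t=0: L0/L1/L2 = B/-/- → run B
t=1: L0/L1/L2 = B/-/- → run B
t=2: L0/L1/L2 = B/-/- → run B
t=3: L0/L1/L2 = H/B/- → run H
t=4: L0/L1/L2 = H/B/- → run H
t=5: L0/L1/L2 = H/B/- → run H
t=6: L0/L1/L2 = -/B/- → run B
t=7: L0/L1/L2 = -/B/- → run B
t=8: L0/L1/L2 = -/B/- → run B
t=9: L0/L1/L2 = -/B/- → run B
t=10: (idle)
t=11: (idle)
t=12: (idle)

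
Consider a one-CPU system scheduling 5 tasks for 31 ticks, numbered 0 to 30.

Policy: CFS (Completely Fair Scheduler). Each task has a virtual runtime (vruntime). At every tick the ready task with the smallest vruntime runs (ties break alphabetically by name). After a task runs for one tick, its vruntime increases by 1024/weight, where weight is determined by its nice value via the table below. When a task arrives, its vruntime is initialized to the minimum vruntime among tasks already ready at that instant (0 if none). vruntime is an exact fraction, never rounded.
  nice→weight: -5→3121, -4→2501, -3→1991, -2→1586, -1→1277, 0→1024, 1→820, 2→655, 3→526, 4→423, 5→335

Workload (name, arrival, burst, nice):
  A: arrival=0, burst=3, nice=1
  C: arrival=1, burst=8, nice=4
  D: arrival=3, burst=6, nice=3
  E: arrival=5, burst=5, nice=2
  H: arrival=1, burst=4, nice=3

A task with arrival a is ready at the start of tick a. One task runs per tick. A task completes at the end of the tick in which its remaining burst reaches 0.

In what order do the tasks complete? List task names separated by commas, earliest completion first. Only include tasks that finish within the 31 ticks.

t=0: vr[A=0] → run A
t=1: vr[A=256/205 C=256/205 H=256/205] → run A
t=2: vr[A=512/205 C=256/205 H=256/205] → run C
t=3: vr[A=512/205 C=318208/86715 D=256/205 H=256/205] → run D
t=4: vr[A=512/205 C=318208/86715 D=172288/53915 H=256/205] → run H
t=5: vr[A=512/205 C=318208/86715 D=172288/53915 E=512/205 H=172288/53915] → run A
t=6: vr[C=318208/86715 D=172288/53915 E=512/205 H=172288/53915] → run E
t=7: vr[C=318208/86715 D=172288/53915 E=109056/26855 H=172288/53915] → run D
t=8: vr[C=318208/86715 D=277248/53915 E=109056/26855 H=172288/53915] → run H
t=9: vr[C=318208/86715 D=277248/53915 E=109056/26855 H=277248/53915] → run C
t=10: vr[C=528128/86715 D=277248/53915 E=109056/26855 H=277248/53915] → run E
t=11: vr[C=528128/86715 D=277248/53915 E=30208/5371 H=277248/53915] → run D
t=12: vr[C=528128/86715 D=382208/53915 E=30208/5371 H=277248/53915] → run H
t=13: vr[C=528128/86715 D=382208/53915 E=30208/5371 H=382208/53915] → run E
t=14: vr[C=528128/86715 D=382208/53915 E=193024/26855 H=382208/53915] → run C
t=15: vr[C=246016/28905 D=382208/53915 E=193024/26855 H=382208/53915] → run D
t=16: vr[C=246016/28905 D=487168/53915 E=193024/26855 H=382208/53915] → run H
t=17: vr[C=246016/28905 D=487168/53915 E=193024/26855] → run E
t=18: vr[C=246016/28905 D=487168/53915 E=235008/26855] → run C
t=19: vr[C=947968/86715 D=487168/53915 E=235008/26855] → run E
t=20: vr[C=947968/86715 D=487168/53915] → run D
t=21: vr[C=947968/86715 D=592128/53915] → run C
t=22: vr[C=1157888/86715 D=592128/53915] → run D
t=23: vr[C=1157888/86715] → run C
t=24: vr[C=455936/28905] → run C
t=25: vr[C=1577728/86715] → run C
t=26: (idle)
t=27: (idle)
t=28: (idle)
t=29: (idle)
t=30: (idle)

completion order = A, H, E, D, C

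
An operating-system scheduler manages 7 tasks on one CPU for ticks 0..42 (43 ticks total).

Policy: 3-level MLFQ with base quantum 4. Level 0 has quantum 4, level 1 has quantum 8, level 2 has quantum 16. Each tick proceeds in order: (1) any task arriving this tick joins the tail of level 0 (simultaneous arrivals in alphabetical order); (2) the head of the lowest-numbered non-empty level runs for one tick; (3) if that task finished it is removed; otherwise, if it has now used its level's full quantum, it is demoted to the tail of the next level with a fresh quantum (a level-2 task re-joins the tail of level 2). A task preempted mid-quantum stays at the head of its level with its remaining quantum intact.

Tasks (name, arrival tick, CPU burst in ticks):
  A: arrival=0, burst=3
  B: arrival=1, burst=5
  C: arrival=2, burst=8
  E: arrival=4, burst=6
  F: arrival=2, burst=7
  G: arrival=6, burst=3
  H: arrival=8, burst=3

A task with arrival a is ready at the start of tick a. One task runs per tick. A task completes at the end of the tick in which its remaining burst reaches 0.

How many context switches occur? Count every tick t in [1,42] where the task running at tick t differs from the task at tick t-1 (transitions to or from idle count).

context switches = 11

t=0: L0/L1/L2 = A/-/- → run A
t=1: L0/L1/L2 = AB/-/- → run A
t=2: L0/L1/L2 = ABCF/-/- → run A
t=3: L0/L1/L2 = BCF/-/- → run B
t=4: L0/L1/L2 = BCFE/-/- → run B
t=5: L0/L1/L2 = BCFE/-/- → run B
t=6: L0/L1/L2 = BCFEG/-/- → run B
t=7: L0/L1/L2 = CFEG/B/- → run C
t=8: L0/L1/L2 = CFEGH/B/- → run C
t=9: L0/L1/L2 = CFEGH/B/- → run C
t=10: L0/L1/L2 = CFEGH/B/- → run C
t=11: L0/L1/L2 = FEGH/BC/- → run F
t=12: L0/L1/L2 = FEGH/BC/- → run F
t=13: L0/L1/L2 = FEGH/BC/- → run F
t=14: L0/L1/L2 = FEGH/BC/- → run F
t=15: L0/L1/L2 = EGH/BCF/- → run E
t=16: L0/L1/L2 = EGH/BCF/- → run E
t=17: L0/L1/L2 = EGH/BCF/- → run E
t=18: L0/L1/L2 = EGH/BCF/- → run E
t=19: L0/L1/L2 = GH/BCFE/- → run G
t=20: L0/L1/L2 = GH/BCFE/- → run G
t=21: L0/L1/L2 = GH/BCFE/- → run G
t=22: L0/L1/L2 = H/BCFE/- → run H
t=23: L0/L1/L2 = H/BCFE/- → run H
t=24: L0/L1/L2 = H/BCFE/- → run H
t=25: L0/L1/L2 = -/BCFE/- → run B
t=26: L0/L1/L2 = -/CFE/- → run C
t=27: L0/L1/L2 = -/CFE/- → run C
t=28: L0/L1/L2 = -/CFE/- → run C
t=29: L0/L1/L2 = -/CFE/- → run C
t=30: L0/L1/L2 = -/FE/- → run F
t=31: L0/L1/L2 = -/FE/- → run F
t=32: L0/L1/L2 = -/FE/- → run F
t=33: L0/L1/L2 = -/E/- → run E
t=34: L0/L1/L2 = -/E/- → run E
t=35: (idle)
t=36: (idle)
t=37: (idle)
t=38: (idle)
t=39: (idle)
t=40: (idle)
t=41: (idle)
t=42: (idle)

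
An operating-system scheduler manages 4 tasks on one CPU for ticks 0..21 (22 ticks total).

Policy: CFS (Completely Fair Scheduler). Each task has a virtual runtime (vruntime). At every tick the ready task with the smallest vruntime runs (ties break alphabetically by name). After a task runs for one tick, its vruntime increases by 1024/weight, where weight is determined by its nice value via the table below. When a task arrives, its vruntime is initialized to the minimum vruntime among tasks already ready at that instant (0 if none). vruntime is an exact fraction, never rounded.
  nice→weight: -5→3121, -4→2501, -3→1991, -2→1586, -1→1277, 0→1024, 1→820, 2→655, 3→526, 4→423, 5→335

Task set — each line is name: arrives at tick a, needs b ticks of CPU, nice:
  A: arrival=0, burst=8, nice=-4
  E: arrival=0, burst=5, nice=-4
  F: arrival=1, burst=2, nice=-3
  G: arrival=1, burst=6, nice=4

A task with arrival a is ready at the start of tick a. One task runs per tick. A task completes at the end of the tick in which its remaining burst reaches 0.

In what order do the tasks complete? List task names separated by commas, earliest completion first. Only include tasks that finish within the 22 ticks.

completion order = F, E, A, G

t=0: vr[A=0 E=0] → run A
t=1: vr[A=1024/2501 E=0 F=0 G=0] → run E
t=2: vr[A=1024/2501 E=1024/2501 F=0 G=0] → run F
t=3: vr[A=1024/2501 E=1024/2501 F=1024/1991 G=0] → run G
t=4: vr[A=1024/2501 E=1024/2501 F=1024/1991 G=1024/423] → run A
t=5: vr[A=2048/2501 E=1024/2501 F=1024/1991 G=1024/423] → run E
t=6: vr[A=2048/2501 E=2048/2501 F=1024/1991 G=1024/423] → run F
t=7: vr[A=2048/2501 E=2048/2501 G=1024/423] → run A
t=8: vr[A=3072/2501 E=2048/2501 G=1024/423] → run E
t=9: vr[A=3072/2501 E=3072/2501 G=1024/423] → run A
t=10: vr[A=4096/2501 E=3072/2501 G=1024/423] → run E
t=11: vr[A=4096/2501 E=4096/2501 G=1024/423] → run A
t=12: vr[A=5120/2501 E=4096/2501 G=1024/423] → run E
t=13: vr[A=5120/2501 G=1024/423] → run A
t=14: vr[A=6144/2501 G=1024/423] → run G
t=15: vr[A=6144/2501 G=2048/423] → run A
t=16: vr[A=7168/2501 G=2048/423] → run A
t=17: vr[G=2048/423] → run G
t=18: vr[G=1024/141] → run G
t=19: vr[G=4096/423] → run G
t=20: vr[G=5120/423] → run G
t=21: (idle)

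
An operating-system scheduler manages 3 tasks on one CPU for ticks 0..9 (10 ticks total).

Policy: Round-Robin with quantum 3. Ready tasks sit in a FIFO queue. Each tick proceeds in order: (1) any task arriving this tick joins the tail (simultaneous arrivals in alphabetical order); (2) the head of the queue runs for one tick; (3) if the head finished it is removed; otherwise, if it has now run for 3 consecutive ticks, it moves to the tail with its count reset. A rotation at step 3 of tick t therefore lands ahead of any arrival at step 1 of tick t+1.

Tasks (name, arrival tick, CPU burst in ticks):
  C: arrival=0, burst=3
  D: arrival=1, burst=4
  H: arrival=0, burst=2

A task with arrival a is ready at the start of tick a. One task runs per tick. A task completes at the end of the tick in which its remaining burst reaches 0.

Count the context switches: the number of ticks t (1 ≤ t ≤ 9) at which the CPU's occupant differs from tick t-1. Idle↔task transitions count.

t=0: queue=[C,H] q_used=0 → run C
t=1: queue=[C,H,D] q_used=1 → run C
t=2: queue=[C,H,D] q_used=2 → run C
t=3: queue=[H,D] q_used=0 → run H
t=4: queue=[H,D] q_used=1 → run H
t=5: queue=[D] q_used=0 → run D
t=6: queue=[D] q_used=1 → run D
t=7: queue=[D] q_used=2 → run D
t=8: queue=[D] q_used=0 → run D
t=9: (idle)

context switches = 3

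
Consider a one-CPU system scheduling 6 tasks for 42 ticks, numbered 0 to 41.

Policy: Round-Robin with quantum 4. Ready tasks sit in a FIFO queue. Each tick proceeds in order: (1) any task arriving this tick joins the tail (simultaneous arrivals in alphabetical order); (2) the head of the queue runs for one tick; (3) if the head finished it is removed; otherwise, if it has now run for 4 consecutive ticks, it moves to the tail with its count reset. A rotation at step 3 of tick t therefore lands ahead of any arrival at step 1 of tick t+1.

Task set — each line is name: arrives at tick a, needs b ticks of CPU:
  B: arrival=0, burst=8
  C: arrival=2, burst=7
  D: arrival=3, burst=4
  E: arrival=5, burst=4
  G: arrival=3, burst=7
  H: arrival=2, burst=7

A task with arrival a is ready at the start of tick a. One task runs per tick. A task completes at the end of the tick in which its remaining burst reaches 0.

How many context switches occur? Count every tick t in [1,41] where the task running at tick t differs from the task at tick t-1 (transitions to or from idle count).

t=0: queue=[B] q_used=0 → run B
t=1: queue=[B] q_used=1 → run B
t=2: queue=[B,C,H] q_used=2 → run B
t=3: queue=[B,C,H,D,G] q_used=3 → run B
t=4: queue=[C,H,D,G,B] q_used=0 → run C
t=5: queue=[C,H,D,G,B,E] q_used=1 → run C
t=6: queue=[C,H,D,G,B,E] q_used=2 → run C
t=7: queue=[C,H,D,G,B,E] q_used=3 → run C
t=8: queue=[H,D,G,B,E,C] q_used=0 → run H
t=9: queue=[H,D,G,B,E,C] q_used=1 → run H
t=10: queue=[H,D,G,B,E,C] q_used=2 → run H
t=11: queue=[H,D,G,B,E,C] q_used=3 → run H
t=12: queue=[D,G,B,E,C,H] q_used=0 → run D
t=13: queue=[D,G,B,E,C,H] q_used=1 → run D
t=14: queue=[D,G,B,E,C,H] q_used=2 → run D
t=15: queue=[D,G,B,E,C,H] q_used=3 → run D
t=16: queue=[G,B,E,C,H] q_used=0 → run G
t=17: queue=[G,B,E,C,H] q_used=1 → run G
t=18: queue=[G,B,E,C,H] q_used=2 → run G
t=19: queue=[G,B,E,C,H] q_used=3 → run G
t=20: queue=[B,E,C,H,G] q_used=0 → run B
t=21: queue=[B,E,C,H,G] q_used=1 → run B
t=22: queue=[B,E,C,H,G] q_used=2 → run B
t=23: queue=[B,E,C,H,G] q_used=3 → run B
t=24: queue=[E,C,H,G] q_used=0 → run E
t=25: queue=[E,C,H,G] q_used=1 → run E
t=26: queue=[E,C,H,G] q_used=2 → run E
t=27: queue=[E,C,H,G] q_used=3 → run E
t=28: queue=[C,H,G] q_used=0 → run C
t=29: queue=[C,H,G] q_used=1 → run C
t=30: queue=[C,H,G] q_used=2 → run C
t=31: queue=[H,G] q_used=0 → run H
t=32: queue=[H,G] q_used=1 → run H
t=33: queue=[H,G] q_used=2 → run H
t=34: queue=[G] q_used=0 → run G
t=35: queue=[G] q_used=1 → run G
t=36: queue=[G] q_used=2 → run G
t=37: (idle)
t=38: (idle)
t=39: (idle)
t=40: (idle)
t=41: (idle)

context switches = 10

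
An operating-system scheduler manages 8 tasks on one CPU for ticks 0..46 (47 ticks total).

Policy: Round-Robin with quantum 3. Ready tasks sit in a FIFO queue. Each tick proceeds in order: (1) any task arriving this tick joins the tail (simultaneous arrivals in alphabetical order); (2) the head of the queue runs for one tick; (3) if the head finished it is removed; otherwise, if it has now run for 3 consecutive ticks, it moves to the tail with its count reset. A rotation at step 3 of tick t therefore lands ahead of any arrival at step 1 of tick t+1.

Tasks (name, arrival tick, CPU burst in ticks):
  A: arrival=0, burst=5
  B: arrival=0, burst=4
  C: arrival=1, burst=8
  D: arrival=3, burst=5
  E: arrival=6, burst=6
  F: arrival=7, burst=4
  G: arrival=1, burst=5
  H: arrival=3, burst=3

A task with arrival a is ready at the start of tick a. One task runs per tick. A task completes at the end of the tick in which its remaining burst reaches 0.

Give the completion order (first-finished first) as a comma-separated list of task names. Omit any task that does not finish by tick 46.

t=0: queue=[A,B] q_used=0 → run A
t=1: queue=[A,B,C,G] q_used=1 → run A
t=2: queue=[A,B,C,G] q_used=2 → run A
t=3: queue=[B,C,G,A,D,H] q_used=0 → run B
t=4: queue=[B,C,G,A,D,H] q_used=1 → run B
t=5: queue=[B,C,G,A,D,H] q_used=2 → run B
t=6: queue=[C,G,A,D,H,B,E] q_used=0 → run C
t=7: queue=[C,G,A,D,H,B,E,F] q_used=1 → run C
t=8: queue=[C,G,A,D,H,B,E,F] q_used=2 → run C
t=9: queue=[G,A,D,H,B,E,F,C] q_used=0 → run G
t=10: queue=[G,A,D,H,B,E,F,C] q_used=1 → run G
t=11: queue=[G,A,D,H,B,E,F,C] q_used=2 → run G
t=12: queue=[A,D,H,B,E,F,C,G] q_used=0 → run A
t=13: queue=[A,D,H,B,E,F,C,G] q_used=1 → run A
t=14: queue=[D,H,B,E,F,C,G] q_used=0 → run D
t=15: queue=[D,H,B,E,F,C,G] q_used=1 → run D
t=16: queue=[D,H,B,E,F,C,G] q_used=2 → run D
t=17: queue=[H,B,E,F,C,G,D] q_used=0 → run H
t=18: queue=[H,B,E,F,C,G,D] q_used=1 → run H
t=19: queue=[H,B,E,F,C,G,D] q_used=2 → run H
t=20: queue=[B,E,F,C,G,D] q_used=0 → run B
t=21: queue=[E,F,C,G,D] q_used=0 → run E
t=22: queue=[E,F,C,G,D] q_used=1 → run E
t=23: queue=[E,F,C,G,D] q_used=2 → run E
t=24: queue=[F,C,G,D,E] q_used=0 → run F
t=25: queue=[F,C,G,D,E] q_used=1 → run F
t=26: queue=[F,C,G,D,E] q_used=2 → run F
t=27: queue=[C,G,D,E,F] q_used=0 → run C
t=28: queue=[C,G,D,E,F] q_used=1 → run C
t=29: queue=[C,G,D,E,F] q_used=2 → run C
t=30: queue=[G,D,E,F,C] q_used=0 → run G
t=31: queue=[G,D,E,F,C] q_used=1 → run G
t=32: queue=[D,E,F,C] q_used=0 → run D
t=33: queue=[D,E,F,C] q_used=1 → run D
t=34: queue=[E,F,C] q_used=0 → run E
t=35: queue=[E,F,C] q_used=1 → run E
t=36: queue=[E,F,C] q_used=2 → run E
t=37: queue=[F,C] q_used=0 → run F
t=38: queue=[C] q_used=0 → run C
t=39: queue=[C] q_used=1 → run C
t=40: (idle)
t=41: (idle)
t=42: (idle)
t=43: (idle)
t=44: (idle)
t=45: (idle)
t=46: (idle)

completion order = A, H, B, G, D, E, F, C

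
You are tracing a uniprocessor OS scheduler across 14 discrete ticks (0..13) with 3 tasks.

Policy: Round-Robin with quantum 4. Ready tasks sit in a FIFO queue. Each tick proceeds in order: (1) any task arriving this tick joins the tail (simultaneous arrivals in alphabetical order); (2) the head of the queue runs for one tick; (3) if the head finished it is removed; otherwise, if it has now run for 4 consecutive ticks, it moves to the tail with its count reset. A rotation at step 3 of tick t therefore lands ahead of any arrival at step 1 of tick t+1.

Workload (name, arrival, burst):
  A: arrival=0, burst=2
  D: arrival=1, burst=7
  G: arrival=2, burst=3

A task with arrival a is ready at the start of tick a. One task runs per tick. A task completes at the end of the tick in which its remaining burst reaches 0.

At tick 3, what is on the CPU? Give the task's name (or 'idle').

t=0: queue=[A] q_used=0 → run A
t=1: queue=[A,D] q_used=1 → run A
t=2: queue=[D,G] q_used=0 → run D
t=3: queue=[D,G] q_used=1 → run D
t=4: queue=[D,G] q_used=2 → run D
t=5: queue=[D,G] q_used=3 → run D
t=6: queue=[G,D] q_used=0 → run G
t=7: queue=[G,D] q_used=1 → run G
t=8: queue=[G,D] q_used=2 → run G
t=9: queue=[D] q_used=0 → run D
t=10: queue=[D] q_used=1 → run D
t=11: queue=[D] q_used=2 → run D
t=12: (idle)
t=13: (idle)

running at tick 3 = D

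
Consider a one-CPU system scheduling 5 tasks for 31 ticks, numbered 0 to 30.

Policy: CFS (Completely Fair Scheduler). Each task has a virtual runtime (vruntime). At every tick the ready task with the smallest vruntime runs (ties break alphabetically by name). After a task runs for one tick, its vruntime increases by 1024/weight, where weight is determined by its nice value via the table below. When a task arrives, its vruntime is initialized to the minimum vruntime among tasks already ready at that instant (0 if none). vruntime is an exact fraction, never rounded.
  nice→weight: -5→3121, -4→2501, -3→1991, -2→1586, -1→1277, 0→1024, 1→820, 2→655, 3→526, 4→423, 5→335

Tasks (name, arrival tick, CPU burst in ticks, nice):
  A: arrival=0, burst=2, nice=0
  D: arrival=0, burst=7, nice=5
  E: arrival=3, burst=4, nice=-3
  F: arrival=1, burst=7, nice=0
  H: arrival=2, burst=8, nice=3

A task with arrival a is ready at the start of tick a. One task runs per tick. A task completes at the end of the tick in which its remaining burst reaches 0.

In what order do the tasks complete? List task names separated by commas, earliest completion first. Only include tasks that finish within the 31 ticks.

t=0: vr[A=0 D=0] → run A
t=1: vr[A=1 D=0 F=0] → run D
t=2: vr[A=1 D=1024/335 F=0 H=0] → run F
t=3: vr[A=1 D=1024/335 E=0 F=1 H=0] → run E
t=4: vr[A=1 D=1024/335 E=1024/1991 F=1 H=0] → run H
t=5: vr[A=1 D=1024/335 E=1024/1991 F=1 H=512/263] → run E
t=6: vr[A=1 D=1024/335 E=2048/1991 F=1 H=512/263] → run A
t=7: vr[D=1024/335 E=2048/1991 F=1 H=512/263] → run F
t=8: vr[D=1024/335 E=2048/1991 F=2 H=512/263] → run E
t=9: vr[D=1024/335 E=3072/1991 F=2 H=512/263] → run E
t=10: vr[D=1024/335 F=2 H=512/263] → run H
t=11: vr[D=1024/335 F=2 H=1024/263] → run F
t=12: vr[D=1024/335 F=3 H=1024/263] → run F
t=13: vr[D=1024/335 F=4 H=1024/263] → run D
t=14: vr[D=2048/335 F=4 H=1024/263] → run H
t=15: vr[D=2048/335 F=4 H=1536/263] → run F
t=16: vr[D=2048/335 F=5 H=1536/263] → run F
t=17: vr[D=2048/335 F=6 H=1536/263] → run H
t=18: vr[D=2048/335 F=6 H=2048/263] → run F
t=19: vr[D=2048/335 H=2048/263] → run D
t=20: vr[D=3072/335 H=2048/263] → run H
t=21: vr[D=3072/335 H=2560/263] → run D
t=22: vr[D=4096/335 H=2560/263] → run H
t=23: vr[D=4096/335 H=3072/263] → run H
t=24: vr[D=4096/335 H=3584/263] → run D
t=25: vr[D=1024/67 H=3584/263] → run H
t=26: vr[D=1024/67] → run D
t=27: vr[D=6144/335] → run D
t=28: (idle)
t=29: (idle)
t=30: (idle)

completion order = A, E, F, H, D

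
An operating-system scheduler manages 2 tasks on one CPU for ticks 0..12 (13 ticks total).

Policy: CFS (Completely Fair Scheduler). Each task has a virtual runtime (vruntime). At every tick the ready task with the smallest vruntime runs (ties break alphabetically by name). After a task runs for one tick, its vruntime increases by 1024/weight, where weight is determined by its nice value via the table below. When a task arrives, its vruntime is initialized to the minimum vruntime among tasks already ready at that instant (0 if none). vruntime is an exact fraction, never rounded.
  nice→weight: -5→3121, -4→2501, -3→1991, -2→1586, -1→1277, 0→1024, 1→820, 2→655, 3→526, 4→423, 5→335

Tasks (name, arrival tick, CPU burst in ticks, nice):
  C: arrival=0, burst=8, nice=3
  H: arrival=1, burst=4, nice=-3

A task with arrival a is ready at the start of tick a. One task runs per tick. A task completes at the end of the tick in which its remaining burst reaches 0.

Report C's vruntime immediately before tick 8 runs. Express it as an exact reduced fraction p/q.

vruntime(C, start of tick 8) = 2048/263

t=0: vr[C=0] → run C
t=1: vr[C=512/263 H=512/263] → run C
t=2: vr[C=1024/263 H=512/263] → run H
t=3: vr[C=1024/263 H=1288704/523633] → run H
t=4: vr[C=1024/263 H=1558016/523633] → run H
t=5: vr[C=1024/263 H=1827328/523633] → run H
t=6: vr[C=1024/263] → run C
t=7: vr[C=1536/263] → run C
t=8: vr[C=2048/263] → run C
t=9: vr[C=2560/263] → run C
t=10: vr[C=3072/263] → run C
t=11: vr[C=3584/263] → run C
t=12: (idle)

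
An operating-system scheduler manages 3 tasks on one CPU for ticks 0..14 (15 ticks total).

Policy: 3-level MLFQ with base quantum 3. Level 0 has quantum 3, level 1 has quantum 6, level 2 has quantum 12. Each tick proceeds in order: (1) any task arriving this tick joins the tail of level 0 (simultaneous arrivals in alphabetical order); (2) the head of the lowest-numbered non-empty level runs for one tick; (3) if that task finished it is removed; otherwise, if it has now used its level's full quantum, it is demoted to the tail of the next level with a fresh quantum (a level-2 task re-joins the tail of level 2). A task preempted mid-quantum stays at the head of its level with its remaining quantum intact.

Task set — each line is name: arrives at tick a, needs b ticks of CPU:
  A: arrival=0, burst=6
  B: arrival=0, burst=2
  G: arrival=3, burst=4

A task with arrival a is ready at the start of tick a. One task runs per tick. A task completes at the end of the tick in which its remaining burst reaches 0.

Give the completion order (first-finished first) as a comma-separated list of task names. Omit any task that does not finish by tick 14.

t=0: L0/L1/L2 = AB/-/- → run A
t=1: L0/L1/L2 = AB/-/- → run A
t=2: L0/L1/L2 = AB/-/- → run A
t=3: L0/L1/L2 = BG/A/- → run B
t=4: L0/L1/L2 = BG/A/- → run B
t=5: L0/L1/L2 = G/A/- → run G
t=6: L0/L1/L2 = G/A/- → run G
t=7: L0/L1/L2 = G/A/- → run G
t=8: L0/L1/L2 = -/AG/- → run A
t=9: L0/L1/L2 = -/AG/- → run A
t=10: L0/L1/L2 = -/AG/- → run A
t=11: L0/L1/L2 = -/G/- → run G
t=12: (idle)
t=13: (idle)
t=14: (idle)

completion order = B, A, G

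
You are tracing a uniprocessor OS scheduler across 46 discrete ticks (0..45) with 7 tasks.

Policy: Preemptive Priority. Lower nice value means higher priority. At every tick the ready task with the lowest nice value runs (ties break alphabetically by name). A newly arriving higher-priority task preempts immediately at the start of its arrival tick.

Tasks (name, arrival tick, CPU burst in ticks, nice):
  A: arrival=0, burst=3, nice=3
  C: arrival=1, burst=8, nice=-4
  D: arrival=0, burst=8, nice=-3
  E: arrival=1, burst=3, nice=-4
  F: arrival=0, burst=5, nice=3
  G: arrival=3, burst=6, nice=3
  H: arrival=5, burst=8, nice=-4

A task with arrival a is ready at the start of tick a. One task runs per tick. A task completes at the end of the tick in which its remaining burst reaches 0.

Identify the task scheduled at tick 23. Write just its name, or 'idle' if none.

t=0: ready={A,D,F} → run D
t=1: ready={A,C,D,E,F} → run C
t=2: ready={A,C,D,E,F} → run C
t=3: ready={A,C,D,E,F,G} → run C
t=4: ready={A,C,D,E,F,G} → run C
t=5: ready={A,C,D,E,F,G,H} → run C
t=6: ready={A,C,D,E,F,G,H} → run C
t=7: ready={A,C,D,E,F,G,H} → run C
t=8: ready={A,C,D,E,F,G,H} → run C
t=9: ready={A,D,E,F,G,H} → run E
t=10: ready={A,D,E,F,G,H} → run E
t=11: ready={A,D,E,F,G,H} → run E
t=12: ready={A,D,F,G,H} → run H
t=13: ready={A,D,F,G,H} → run H
t=14: ready={A,D,F,G,H} → run H
t=15: ready={A,D,F,G,H} → run H
t=16: ready={A,D,F,G,H} → run H
t=17: ready={A,D,F,G,H} → run H
t=18: ready={A,D,F,G,H} → run H
t=19: ready={A,D,F,G,H} → run H
t=20: ready={A,D,F,G} → run D
t=21: ready={A,D,F,G} → run D
t=22: ready={A,D,F,G} → run D
t=23: ready={A,D,F,G} → run D
t=24: ready={A,D,F,G} → run D
t=25: ready={A,D,F,G} → run D
t=26: ready={A,D,F,G} → run D
t=27: ready={A,F,G} → run A
t=28: ready={A,F,G} → run A
t=29: ready={A,F,G} → run A
t=30: ready={F,G} → run F
t=31: ready={F,G} → run F
t=32: ready={F,G} → run F
t=33: ready={F,G} → run F
t=34: ready={F,G} → run F
t=35: ready={G} → run G
t=36: ready={G} → run G
t=37: ready={G} → run G
t=38: ready={G} → run G
t=39: ready={G} → run G
t=40: ready={G} → run G
t=41: (idle)
t=42: (idle)
t=43: (idle)
t=44: (idle)
t=45: (idle)

running at tick 23 = D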